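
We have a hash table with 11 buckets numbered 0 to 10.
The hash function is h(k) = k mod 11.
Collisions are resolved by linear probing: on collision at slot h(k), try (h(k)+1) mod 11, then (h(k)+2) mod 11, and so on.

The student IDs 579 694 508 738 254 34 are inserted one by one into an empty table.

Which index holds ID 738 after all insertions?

Insert 579: h=7, slot 7 empty -> index 7.
Insert 694: h=1, slot 1 empty -> index 1.
Insert 508: h=2, slot 2 empty -> index 2.
Insert 738: h=1, slots 1,2 occupied -> index 3.
Insert 254: h=1, slots 1,2,3 occupied -> index 4.
Insert 34: h=1, slots 1,2,3,4 occupied -> index 5.
Table: [—, 694, 508, 738, 254, 34, —, 579, —, —, —]

3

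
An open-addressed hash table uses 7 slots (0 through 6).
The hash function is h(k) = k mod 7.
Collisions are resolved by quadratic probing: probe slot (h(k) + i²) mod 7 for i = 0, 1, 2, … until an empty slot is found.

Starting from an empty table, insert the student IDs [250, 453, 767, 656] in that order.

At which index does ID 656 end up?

250: h=5 -> slot 5
453: h=5, probe 5,6 -> slot 6
767: h=4 -> slot 4
656: h=5, probe 5,6,2 -> slot 2
Table: [∅, ∅, 656, ∅, 767, 250, 453]

2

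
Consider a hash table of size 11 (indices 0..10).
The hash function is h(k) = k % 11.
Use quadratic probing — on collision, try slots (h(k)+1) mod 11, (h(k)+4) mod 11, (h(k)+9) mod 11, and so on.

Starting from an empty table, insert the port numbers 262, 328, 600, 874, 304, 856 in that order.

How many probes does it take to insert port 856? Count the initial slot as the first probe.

3

262 hashes to 9; slot 9 is free -> place at 9.
328 hashes to 9; 9 taken -> place at 10.
600 hashes to 6; slot 6 is free -> place at 6.
874 hashes to 5; slot 5 is free -> place at 5.
304 hashes to 7; slot 7 is free -> place at 7.
856 hashes to 9; 9,10 taken -> place at 2.
Table: [., ., 856, ., ., 874, 600, 304, ., 262, 328]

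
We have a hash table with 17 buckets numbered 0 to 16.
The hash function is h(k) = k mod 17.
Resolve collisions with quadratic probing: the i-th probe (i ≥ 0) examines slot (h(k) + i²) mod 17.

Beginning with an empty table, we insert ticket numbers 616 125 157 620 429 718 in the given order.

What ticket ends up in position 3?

718

616: h=4 -> slot 4
125: h=6 -> slot 6
157: h=4, probe 4,5 -> slot 5
620: h=8 -> slot 8
429: h=4, probe 4,5,8,13 -> slot 13
718: h=4, probe 4,5,8,13,3 -> slot 3
Table: [_, _, _, 718, 616, 157, 125, _, 620, _, _, _, _, 429, _, _, _]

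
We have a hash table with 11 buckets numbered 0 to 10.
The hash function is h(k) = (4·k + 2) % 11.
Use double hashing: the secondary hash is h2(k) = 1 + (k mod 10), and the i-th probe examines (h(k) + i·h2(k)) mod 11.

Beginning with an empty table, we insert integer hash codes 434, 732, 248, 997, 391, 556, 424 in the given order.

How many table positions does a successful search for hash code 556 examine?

3

Insert 434: h=0, slot 0 empty => index 0.
Insert 732: h=4, slot 4 empty => index 4.
Insert 248: h=4, h2=9, slot 4 occupied => index 2.
Insert 997: h=8, slot 8 empty => index 8.
Insert 391: h=4, h2=2, slot 4 occupied => index 6.
Insert 556: h=4, h2=7, slots 4,0 occupied => index 7.
Insert 424: h=4, h2=5, slot 4 occupied => index 9.
Table: [434, —, 248, —, 732, —, 391, 556, 997, 424, —]
Lookup 556: h=4, h2=7, probe 4,0,7 → found at 7.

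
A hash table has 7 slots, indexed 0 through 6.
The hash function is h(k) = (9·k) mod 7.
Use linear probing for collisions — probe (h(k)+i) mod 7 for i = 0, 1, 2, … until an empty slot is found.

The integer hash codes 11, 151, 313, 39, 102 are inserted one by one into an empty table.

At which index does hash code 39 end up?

4

11 hashes to 1; slot 1 is free → place at 1.
151 hashes to 1; 1 taken → place at 2.
313 hashes to 3; slot 3 is free → place at 3.
39 hashes to 1; 1,2,3 taken → place at 4.
102 hashes to 1; 1,2,3,4 taken → place at 5.
Table: [∅, 11, 151, 313, 39, 102, ∅]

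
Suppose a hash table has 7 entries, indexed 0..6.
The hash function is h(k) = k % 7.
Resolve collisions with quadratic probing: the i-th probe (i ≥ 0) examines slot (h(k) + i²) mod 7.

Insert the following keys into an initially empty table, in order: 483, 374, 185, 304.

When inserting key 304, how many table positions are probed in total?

Insert 483: h=0, slot 0 empty => index 0.
Insert 374: h=3, slot 3 empty => index 3.
Insert 185: h=3, slot 3 occupied => index 4.
Insert 304: h=3, slots 3,4,0 occupied => index 5.
Table: [483, -, -, 374, 185, 304, -]

4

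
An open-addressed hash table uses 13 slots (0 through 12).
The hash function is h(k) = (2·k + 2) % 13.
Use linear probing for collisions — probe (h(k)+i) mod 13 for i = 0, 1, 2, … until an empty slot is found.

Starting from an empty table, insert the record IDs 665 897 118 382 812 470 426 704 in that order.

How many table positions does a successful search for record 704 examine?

Insert 665: h=6, slot 6 empty -> index 6.
Insert 897: h=2, slot 2 empty -> index 2.
Insert 118: h=4, slot 4 empty -> index 4.
Insert 382: h=12, slot 12 empty -> index 12.
Insert 812: h=1, slot 1 empty -> index 1.
Insert 470: h=6, slot 6 occupied -> index 7.
Insert 426: h=9, slot 9 empty -> index 9.
Insert 704: h=6, slots 6,7 occupied -> index 8.
Table: [∅, 812, 897, ∅, 118, ∅, 665, 470, 704, 426, ∅, ∅, 382]
Lookup 704: h=6, probe 6,7,8 → found at 8.

3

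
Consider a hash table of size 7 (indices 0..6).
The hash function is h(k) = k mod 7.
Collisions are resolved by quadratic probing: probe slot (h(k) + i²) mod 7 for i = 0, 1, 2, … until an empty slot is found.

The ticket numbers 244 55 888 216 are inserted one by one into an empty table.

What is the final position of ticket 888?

3

244 hashes to 6; slot 6 is free → place at 6.
55 hashes to 6; 6 taken → place at 0.
888 hashes to 6; 6,0 taken → place at 3.
216 hashes to 6; 6,0,3 taken → place at 1.
Table: [55, 216, ∅, 888, ∅, ∅, 244]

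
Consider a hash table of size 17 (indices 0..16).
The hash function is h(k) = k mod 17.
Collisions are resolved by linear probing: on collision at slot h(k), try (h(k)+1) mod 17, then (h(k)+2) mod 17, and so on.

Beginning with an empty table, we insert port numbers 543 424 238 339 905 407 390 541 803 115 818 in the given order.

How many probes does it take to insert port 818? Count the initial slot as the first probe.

6

543 hashes to 16; slot 16 is free => place at 16.
424 hashes to 16; 16 taken => place at 0.
238 hashes to 0; 0 taken => place at 1.
339 hashes to 16; 16,0,1 taken => place at 2.
905 hashes to 4; slot 4 is free => place at 4.
407 hashes to 16; 16,0,1,2 taken => place at 3.
390 hashes to 16; 16,0,1,2,3,4 taken => place at 5.
541 hashes to 14; slot 14 is free => place at 14.
803 hashes to 4; 4,5 taken => place at 6.
115 hashes to 13; slot 13 is free => place at 13.
818 hashes to 2; 2,3,4,5,6 taken => place at 7.
Table: [424, 238, 339, 407, 905, 390, 803, 818, ., ., ., ., ., 115, 541, ., 543]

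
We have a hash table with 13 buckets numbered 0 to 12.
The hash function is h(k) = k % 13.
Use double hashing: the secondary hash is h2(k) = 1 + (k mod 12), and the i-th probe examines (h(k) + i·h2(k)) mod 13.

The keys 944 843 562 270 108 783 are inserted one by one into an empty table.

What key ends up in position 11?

944 hashes to 8; slot 8 is free -> place at 8.
843 hashes to 11; slot 11 is free -> place at 11.
562 hashes to 3; slot 3 is free -> place at 3.
270 hashes to 10; slot 10 is free -> place at 10.
108 hashes to 4; slot 4 is free -> place at 4.
783 hashes to 3, h2=4; 3 taken -> place at 7.
Table: [., ., ., 562, 108, ., ., 783, 944, ., 270, 843, .]

843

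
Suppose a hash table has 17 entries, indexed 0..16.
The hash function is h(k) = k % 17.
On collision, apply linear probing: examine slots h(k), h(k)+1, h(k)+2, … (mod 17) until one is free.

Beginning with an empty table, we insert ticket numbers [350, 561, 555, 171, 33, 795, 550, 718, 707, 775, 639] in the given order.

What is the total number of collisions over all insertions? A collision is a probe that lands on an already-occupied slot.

350 hashes to 10; slot 10 is free => place at 10.
561 hashes to 0; slot 0 is free => place at 0.
555 hashes to 11; slot 11 is free => place at 11.
171 hashes to 1; slot 1 is free => place at 1.
33 hashes to 16; slot 16 is free => place at 16.
795 hashes to 13; slot 13 is free => place at 13.
550 hashes to 6; slot 6 is free => place at 6.
718 hashes to 4; slot 4 is free => place at 4.
707 hashes to 10; 10,11 taken => place at 12.
775 hashes to 10; 10,11,12,13 taken => place at 14.
639 hashes to 10; 10,11,12,13,14 taken => place at 15.
Table: [561, 171, -, -, 718, -, 550, -, -, -, 350, 555, 707, 795, 775, 639, 33]

11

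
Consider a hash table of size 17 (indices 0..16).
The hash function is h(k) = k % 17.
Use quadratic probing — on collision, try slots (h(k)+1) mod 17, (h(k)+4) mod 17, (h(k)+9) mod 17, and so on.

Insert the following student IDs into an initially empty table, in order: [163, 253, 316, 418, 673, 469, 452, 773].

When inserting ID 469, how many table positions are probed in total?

163 hashes to 10; slot 10 is free -> place at 10.
253 hashes to 15; slot 15 is free -> place at 15.
316 hashes to 10; 10 taken -> place at 11.
418 hashes to 10; 10,11 taken -> place at 14.
673 hashes to 10; 10,11,14 taken -> place at 2.
469 hashes to 10; 10,11,14,2 taken -> place at 9.
452 hashes to 10; 10,11,14,2,9 taken -> place at 1.
773 hashes to 8; slot 8 is free -> place at 8.
Table: [∅, 452, 673, ∅, ∅, ∅, ∅, ∅, 773, 469, 163, 316, ∅, ∅, 418, 253, ∅]

5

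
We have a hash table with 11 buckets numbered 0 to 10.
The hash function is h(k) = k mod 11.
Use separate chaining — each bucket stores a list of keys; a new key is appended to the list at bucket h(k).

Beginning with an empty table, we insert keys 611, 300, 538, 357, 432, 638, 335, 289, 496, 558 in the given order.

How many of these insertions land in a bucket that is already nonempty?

611 -> bucket 6
300 -> bucket 3
538 -> bucket 10
357 -> bucket 5
432 -> bucket 3 (collision)
638 -> bucket 0
335 -> bucket 5 (collision)
289 -> bucket 3 (collision)
496 -> bucket 1
558 -> bucket 8
Final buckets:
0: 638
1: 496
2: -
3: 300 -> 432 -> 289
4: -
5: 357 -> 335
6: 611
7: -
8: 558
9: -
10: 538

3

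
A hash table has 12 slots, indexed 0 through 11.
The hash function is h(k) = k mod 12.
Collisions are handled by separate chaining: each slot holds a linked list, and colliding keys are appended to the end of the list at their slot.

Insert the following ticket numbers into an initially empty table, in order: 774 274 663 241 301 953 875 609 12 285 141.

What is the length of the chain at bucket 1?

2

Insert 774: h=6, bucket 6 empty → new chain.
Insert 274: h=10, bucket 10 empty → new chain.
Insert 663: h=3, bucket 3 empty → new chain.
Insert 241: h=1, bucket 1 empty → new chain.
Insert 301: h=1, bucket 1 nonempty → append to chain.
Insert 953: h=5, bucket 5 empty → new chain.
Insert 875: h=11, bucket 11 empty → new chain.
Insert 609: h=9, bucket 9 empty → new chain.
Insert 12: h=0, bucket 0 empty → new chain.
Insert 285: h=9, bucket 9 nonempty → append to chain.
Insert 141: h=9, bucket 9 nonempty → append to chain.
Final buckets:
0: 12
1: 241 -> 301
2: -
3: 663
4: -
5: 953
6: 774
7: -
8: -
9: 609 -> 285 -> 141
10: 274
11: 875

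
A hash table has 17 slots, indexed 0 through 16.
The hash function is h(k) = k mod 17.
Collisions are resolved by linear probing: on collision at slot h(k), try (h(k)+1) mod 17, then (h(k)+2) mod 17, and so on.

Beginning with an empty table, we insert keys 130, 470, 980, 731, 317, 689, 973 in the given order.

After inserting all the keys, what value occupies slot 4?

Insert 130: h=11, slot 11 empty => index 11.
Insert 470: h=11, slot 11 occupied => index 12.
Insert 980: h=11, slots 11,12 occupied => index 13.
Insert 731: h=0, slot 0 empty => index 0.
Insert 317: h=11, slots 11,12,13 occupied => index 14.
Insert 689: h=9, slot 9 empty => index 9.
Insert 973: h=4, slot 4 empty => index 4.
Table: [731, ∅, ∅, ∅, 973, ∅, ∅, ∅, ∅, 689, ∅, 130, 470, 980, 317, ∅, ∅]

973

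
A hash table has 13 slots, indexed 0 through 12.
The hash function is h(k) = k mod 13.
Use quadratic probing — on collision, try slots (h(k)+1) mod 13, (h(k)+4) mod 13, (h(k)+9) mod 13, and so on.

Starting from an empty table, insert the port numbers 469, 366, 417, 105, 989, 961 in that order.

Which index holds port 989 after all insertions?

4

Insert 469: h=1, slot 1 empty -> index 1.
Insert 366: h=2, slot 2 empty -> index 2.
Insert 417: h=1, slots 1,2 occupied -> index 5.
Insert 105: h=1, slots 1,2,5 occupied -> index 10.
Insert 989: h=1, slots 1,2,5,10 occupied -> index 4.
Insert 961: h=12, slot 12 empty -> index 12.
Table: [-, 469, 366, -, 989, 417, -, -, -, -, 105, -, 961]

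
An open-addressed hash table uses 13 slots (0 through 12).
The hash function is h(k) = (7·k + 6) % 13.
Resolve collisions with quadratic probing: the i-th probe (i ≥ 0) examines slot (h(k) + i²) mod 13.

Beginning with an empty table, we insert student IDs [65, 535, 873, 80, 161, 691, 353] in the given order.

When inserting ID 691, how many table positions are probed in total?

65: h=6 => slot 6
535: h=7 => slot 7
873: h=7, probe 7,8 => slot 8
80: h=7, probe 7,8,11 => slot 11
161: h=2 => slot 2
691: h=7, probe 7,8,11,3 => slot 3
353: h=7, probe 7,8,11,3,10 => slot 10
Table: [_, _, 161, 691, _, _, 65, 535, 873, _, 353, 80, _]

4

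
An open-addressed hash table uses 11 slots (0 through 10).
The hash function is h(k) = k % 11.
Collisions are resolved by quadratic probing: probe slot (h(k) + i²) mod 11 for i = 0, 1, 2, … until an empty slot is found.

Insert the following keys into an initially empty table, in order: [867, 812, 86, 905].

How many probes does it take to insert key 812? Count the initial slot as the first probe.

867: h=9 → slot 9
812: h=9, probe 9,10 → slot 10
86: h=9, probe 9,10,2 → slot 2
905: h=3 → slot 3
Table: [∅, ∅, 86, 905, ∅, ∅, ∅, ∅, ∅, 867, 812]

2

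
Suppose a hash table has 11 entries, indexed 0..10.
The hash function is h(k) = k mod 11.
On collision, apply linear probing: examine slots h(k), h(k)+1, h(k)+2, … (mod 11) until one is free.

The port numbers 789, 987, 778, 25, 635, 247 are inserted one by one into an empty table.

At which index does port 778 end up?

789 hashes to 8; slot 8 is free => place at 8.
987 hashes to 8; 8 taken => place at 9.
778 hashes to 8; 8,9 taken => place at 10.
25 hashes to 3; slot 3 is free => place at 3.
635 hashes to 8; 8,9,10 taken => place at 0.
247 hashes to 5; slot 5 is free => place at 5.
Table: [635, —, —, 25, —, 247, —, —, 789, 987, 778]

10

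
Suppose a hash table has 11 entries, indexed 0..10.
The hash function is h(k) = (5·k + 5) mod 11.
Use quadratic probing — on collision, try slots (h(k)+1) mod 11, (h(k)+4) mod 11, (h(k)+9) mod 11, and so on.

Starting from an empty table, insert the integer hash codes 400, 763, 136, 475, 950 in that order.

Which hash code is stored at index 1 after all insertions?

Insert 400: h=3, slot 3 empty → index 3.
Insert 763: h=3, slot 3 occupied → index 4.
Insert 136: h=3, slots 3,4 occupied → index 7.
Insert 475: h=4, slot 4 occupied → index 5.
Insert 950: h=3, slots 3,4,7 occupied → index 1.
Table: [∅, 950, ∅, 400, 763, 475, ∅, 136, ∅, ∅, ∅]

950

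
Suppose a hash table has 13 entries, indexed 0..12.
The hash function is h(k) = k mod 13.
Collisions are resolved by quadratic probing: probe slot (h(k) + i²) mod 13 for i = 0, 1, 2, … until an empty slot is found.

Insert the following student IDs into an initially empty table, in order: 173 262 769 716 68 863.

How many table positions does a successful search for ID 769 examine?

2

173 hashes to 4; slot 4 is free → place at 4.
262 hashes to 2; slot 2 is free → place at 2.
769 hashes to 2; 2 taken → place at 3.
716 hashes to 1; slot 1 is free → place at 1.
68 hashes to 3; 3,4 taken → place at 7.
863 hashes to 5; slot 5 is free → place at 5.
Table: [∅, 716, 262, 769, 173, 863, ∅, 68, ∅, ∅, ∅, ∅, ∅]
Lookup 769: h=2, probe 2,3 → found at 3.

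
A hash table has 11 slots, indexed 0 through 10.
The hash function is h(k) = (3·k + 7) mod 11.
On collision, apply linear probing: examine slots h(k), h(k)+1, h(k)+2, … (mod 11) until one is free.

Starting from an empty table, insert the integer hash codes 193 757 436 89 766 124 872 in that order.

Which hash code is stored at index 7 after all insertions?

766

193: h=3 -> slot 3
757: h=1 -> slot 1
436: h=6 -> slot 6
89: h=10 -> slot 10
766: h=6, probe 6,7 -> slot 7
124: h=5 -> slot 5
872: h=5, probe 5,6,7,8 -> slot 8
Table: [∅, 757, ∅, 193, ∅, 124, 436, 766, 872, ∅, 89]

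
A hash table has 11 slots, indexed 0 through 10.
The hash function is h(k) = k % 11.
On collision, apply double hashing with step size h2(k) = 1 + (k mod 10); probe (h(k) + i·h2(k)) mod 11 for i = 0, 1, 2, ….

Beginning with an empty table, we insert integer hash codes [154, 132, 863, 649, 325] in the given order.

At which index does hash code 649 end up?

10

Insert 154: h=0, slot 0 empty → index 0.
Insert 132: h=0, h2=3, slot 0 occupied → index 3.
Insert 863: h=5, slot 5 empty → index 5.
Insert 649: h=0, h2=10, slot 0 occupied → index 10.
Insert 325: h=6, slot 6 empty → index 6.
Table: [154, ., ., 132, ., 863, 325, ., ., ., 649]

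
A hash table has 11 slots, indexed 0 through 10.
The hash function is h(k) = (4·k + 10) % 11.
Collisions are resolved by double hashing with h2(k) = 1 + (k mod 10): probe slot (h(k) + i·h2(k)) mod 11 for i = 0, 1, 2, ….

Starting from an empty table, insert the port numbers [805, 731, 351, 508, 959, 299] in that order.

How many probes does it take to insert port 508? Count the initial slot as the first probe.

2

Insert 805: h=7, slot 7 empty -> index 7.
Insert 731: h=8, slot 8 empty -> index 8.
Insert 351: h=6, slot 6 empty -> index 6.
Insert 508: h=7, h2=9, slot 7 occupied -> index 5.
Insert 959: h=7, h2=10, slots 7,6,5 occupied -> index 4.
Insert 299: h=7, h2=10, slots 7,6,5,4 occupied -> index 3.
Table: [., ., ., 299, 959, 508, 351, 805, 731, ., .]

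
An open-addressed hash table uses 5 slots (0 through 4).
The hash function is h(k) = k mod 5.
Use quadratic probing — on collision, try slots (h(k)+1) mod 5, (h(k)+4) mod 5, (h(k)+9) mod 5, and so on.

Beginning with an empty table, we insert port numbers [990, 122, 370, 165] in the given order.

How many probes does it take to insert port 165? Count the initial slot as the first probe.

3

990 hashes to 0; slot 0 is free -> place at 0.
122 hashes to 2; slot 2 is free -> place at 2.
370 hashes to 0; 0 taken -> place at 1.
165 hashes to 0; 0,1 taken -> place at 4.
Table: [990, 370, 122, ., 165]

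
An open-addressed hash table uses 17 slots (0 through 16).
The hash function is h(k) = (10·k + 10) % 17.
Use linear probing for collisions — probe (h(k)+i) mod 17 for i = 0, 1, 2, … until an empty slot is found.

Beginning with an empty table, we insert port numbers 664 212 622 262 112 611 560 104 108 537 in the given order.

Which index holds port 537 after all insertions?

664: h=3 -> slot 3
212: h=5 -> slot 5
622: h=8 -> slot 8
262: h=12 -> slot 12
112: h=8, probe 8,9 -> slot 9
611: h=0 -> slot 0
560: h=0, probe 0,1 -> slot 1
104: h=13 -> slot 13
108: h=2 -> slot 2
537: h=8, probe 8,9,10 -> slot 10
Table: [611, 560, 108, 664, _, 212, _, _, 622, 112, 537, _, 262, 104, _, _, _]

10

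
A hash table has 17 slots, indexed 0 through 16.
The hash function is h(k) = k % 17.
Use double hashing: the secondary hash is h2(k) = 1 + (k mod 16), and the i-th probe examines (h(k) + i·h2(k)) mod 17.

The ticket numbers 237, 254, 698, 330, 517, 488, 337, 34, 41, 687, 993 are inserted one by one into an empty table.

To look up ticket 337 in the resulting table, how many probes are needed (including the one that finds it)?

4

237: h=16 → slot 16
254: h=16, h2=15, probe 16,14 → slot 14
698: h=1 → slot 1
330: h=7 → slot 7
517: h=7, h2=6, probe 7,13 → slot 13
488: h=12 → slot 12
337: h=14, h2=2, probe 14,16,1,3 → slot 3
34: h=0 → slot 0
41: h=7, h2=10, probe 7,0,10 → slot 10
687: h=7, h2=16, probe 7,6 → slot 6
993: h=7, h2=2, probe 7,9 → slot 9
Table: [34, 698, ., 337, ., ., 687, 330, ., 993, 41, ., 488, 517, 254, ., 237]
Lookup 337: h=14, h2=2, probe 14,16,1,3 → found at 3.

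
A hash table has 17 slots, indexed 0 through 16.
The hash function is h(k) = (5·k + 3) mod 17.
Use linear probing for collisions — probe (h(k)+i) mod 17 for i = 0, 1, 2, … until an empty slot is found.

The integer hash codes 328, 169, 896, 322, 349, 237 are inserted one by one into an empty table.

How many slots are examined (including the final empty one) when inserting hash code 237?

328 hashes to 11; slot 11 is free → place at 11.
169 hashes to 15; slot 15 is free → place at 15.
896 hashes to 12; slot 12 is free → place at 12.
322 hashes to 15; 15 taken → place at 16.
349 hashes to 14; slot 14 is free → place at 14.
237 hashes to 15; 15,16 taken → place at 0.
Table: [237, ∅, ∅, ∅, ∅, ∅, ∅, ∅, ∅, ∅, ∅, 328, 896, ∅, 349, 169, 322]

3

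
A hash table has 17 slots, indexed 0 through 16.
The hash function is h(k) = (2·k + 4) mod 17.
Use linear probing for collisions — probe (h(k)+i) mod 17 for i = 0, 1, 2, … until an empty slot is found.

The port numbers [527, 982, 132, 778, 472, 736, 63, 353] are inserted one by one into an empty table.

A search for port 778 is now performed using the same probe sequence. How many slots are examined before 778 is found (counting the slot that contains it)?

3

527: h=4 → slot 4
982: h=13 → slot 13
132: h=13, probe 13,14 → slot 14
778: h=13, probe 13,14,15 → slot 15
472: h=13, probe 13,14,15,16 → slot 16
736: h=14, probe 14,15,16,0 → slot 0
63: h=11 → slot 11
353: h=13, probe 13,14,15,16,0,1 → slot 1
Table: [736, 353, —, —, 527, —, —, —, —, —, —, 63, —, 982, 132, 778, 472]
Lookup 778: h=13, probe 13,14,15 → found at 15.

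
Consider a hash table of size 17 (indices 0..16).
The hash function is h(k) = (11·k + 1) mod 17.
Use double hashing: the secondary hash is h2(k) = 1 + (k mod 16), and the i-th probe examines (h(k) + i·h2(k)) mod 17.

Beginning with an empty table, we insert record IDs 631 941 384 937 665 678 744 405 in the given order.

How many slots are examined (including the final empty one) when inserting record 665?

5

631: h=6 => slot 6
941: h=16 => slot 16
384: h=9 => slot 9
937: h=6, h2=10, probe 6,16,9,2 => slot 2
665: h=6, h2=10, probe 6,16,9,2,12 => slot 12
678: h=13 => slot 13
744: h=8 => slot 8
405: h=2, h2=6, probe 2,8,14 => slot 14
Table: [_, _, 937, _, _, _, 631, _, 744, 384, _, _, 665, 678, 405, _, 941]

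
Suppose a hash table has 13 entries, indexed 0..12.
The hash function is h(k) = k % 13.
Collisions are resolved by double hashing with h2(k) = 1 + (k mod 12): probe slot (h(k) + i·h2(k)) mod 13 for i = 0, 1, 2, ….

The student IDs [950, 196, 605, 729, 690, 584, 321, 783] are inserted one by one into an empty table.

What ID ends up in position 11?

950: h=1 -> slot 1
196: h=1, h2=5, probe 1,6 -> slot 6
605: h=7 -> slot 7
729: h=1, h2=10, probe 1,11 -> slot 11
690: h=1, h2=7, probe 1,8 -> slot 8
584: h=12 -> slot 12
321: h=9 -> slot 9
783: h=3 -> slot 3
Table: [-, 950, -, 783, -, -, 196, 605, 690, 321, -, 729, 584]

729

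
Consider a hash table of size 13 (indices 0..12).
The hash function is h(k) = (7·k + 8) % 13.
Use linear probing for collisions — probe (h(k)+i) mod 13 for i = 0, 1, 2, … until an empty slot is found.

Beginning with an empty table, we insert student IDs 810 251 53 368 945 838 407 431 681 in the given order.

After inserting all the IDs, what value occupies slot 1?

Insert 810: h=10, slot 10 empty -> index 10.
Insert 251: h=10, slot 10 occupied -> index 11.
Insert 53: h=2, slot 2 empty -> index 2.
Insert 368: h=10, slots 10,11 occupied -> index 12.
Insert 945: h=6, slot 6 empty -> index 6.
Insert 838: h=11, slots 11,12 occupied -> index 0.
Insert 407: h=10, slots 10,11,12,0 occupied -> index 1.
Insert 431: h=9, slot 9 empty -> index 9.
Insert 681: h=4, slot 4 empty -> index 4.
Table: [838, 407, 53, -, 681, -, 945, -, -, 431, 810, 251, 368]

407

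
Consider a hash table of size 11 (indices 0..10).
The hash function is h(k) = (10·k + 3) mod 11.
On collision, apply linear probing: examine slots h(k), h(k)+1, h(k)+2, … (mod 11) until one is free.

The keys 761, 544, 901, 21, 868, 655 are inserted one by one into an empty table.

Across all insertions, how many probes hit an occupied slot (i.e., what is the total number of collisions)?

761: h=1 => slot 1
544: h=9 => slot 9
901: h=4 => slot 4
21: h=4, probe 4,5 => slot 5
868: h=4, probe 4,5,6 => slot 6
655: h=8 => slot 8
Table: [∅, 761, ∅, ∅, 901, 21, 868, ∅, 655, 544, ∅]

3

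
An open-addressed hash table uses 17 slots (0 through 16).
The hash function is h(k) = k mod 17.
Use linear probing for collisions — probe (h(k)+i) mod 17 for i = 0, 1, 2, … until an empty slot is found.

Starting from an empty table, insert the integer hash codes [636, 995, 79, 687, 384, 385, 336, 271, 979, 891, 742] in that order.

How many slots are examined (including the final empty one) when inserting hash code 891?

9

636 hashes to 7; slot 7 is free → place at 7.
995 hashes to 9; slot 9 is free → place at 9.
79 hashes to 11; slot 11 is free → place at 11.
687 hashes to 7; 7 taken → place at 8.
384 hashes to 10; slot 10 is free → place at 10.
385 hashes to 11; 11 taken → place at 12.
336 hashes to 13; slot 13 is free → place at 13.
271 hashes to 16; slot 16 is free → place at 16.
979 hashes to 10; 10,11,12,13 taken → place at 14.
891 hashes to 7; 7,8,9,10,11,12,13,14 taken → place at 15.
742 hashes to 11; 11,12,13,14,15,16 taken → place at 0.
Table: [742, ∅, ∅, ∅, ∅, ∅, ∅, 636, 687, 995, 384, 79, 385, 336, 979, 891, 271]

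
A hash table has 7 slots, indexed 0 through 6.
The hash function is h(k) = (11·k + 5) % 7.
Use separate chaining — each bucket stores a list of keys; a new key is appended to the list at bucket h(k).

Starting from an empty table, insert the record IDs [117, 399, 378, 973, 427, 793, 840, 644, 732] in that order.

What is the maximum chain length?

6

117 -> bucket 4
399 -> bucket 5
378 -> bucket 5 (collision)
973 -> bucket 5 (collision)
427 -> bucket 5 (collision)
793 -> bucket 6
840 -> bucket 5 (collision)
644 -> bucket 5 (collision)
732 -> bucket 0
Final buckets:
0: 732
1: ∅
2: ∅
3: ∅
4: 117
5: 399 -> 378 -> 973 -> 427 -> 840 -> 644
6: 793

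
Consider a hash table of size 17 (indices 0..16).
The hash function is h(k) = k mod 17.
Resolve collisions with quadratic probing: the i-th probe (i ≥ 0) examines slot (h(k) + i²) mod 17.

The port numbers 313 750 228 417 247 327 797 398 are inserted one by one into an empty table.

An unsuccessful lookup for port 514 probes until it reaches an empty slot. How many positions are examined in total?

Insert 313: h=7, slot 7 empty -> index 7.
Insert 750: h=2, slot 2 empty -> index 2.
Insert 228: h=7, slot 7 occupied -> index 8.
Insert 417: h=9, slot 9 empty -> index 9.
Insert 247: h=9, slot 9 occupied -> index 10.
Insert 327: h=4, slot 4 empty -> index 4.
Insert 797: h=15, slot 15 empty -> index 15.
Insert 398: h=7, slots 7,8 occupied -> index 11.
Table: [∅, ∅, 750, ∅, 327, ∅, ∅, 313, 228, 417, 247, 398, ∅, ∅, ∅, 797, ∅]
Lookup 514: h=4, probe 4,5 → slot 5 empty, not found.

2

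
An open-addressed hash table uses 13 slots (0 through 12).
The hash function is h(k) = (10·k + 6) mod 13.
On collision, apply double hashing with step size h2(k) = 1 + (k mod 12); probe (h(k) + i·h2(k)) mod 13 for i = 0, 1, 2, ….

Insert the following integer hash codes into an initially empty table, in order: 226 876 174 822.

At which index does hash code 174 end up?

11

226 hashes to 4; slot 4 is free → place at 4.
876 hashes to 4, h2=1; 4 taken → place at 5.
174 hashes to 4, h2=7; 4 taken → place at 11.
822 hashes to 10; slot 10 is free → place at 10.
Table: [., ., ., ., 226, 876, ., ., ., ., 822, 174, .]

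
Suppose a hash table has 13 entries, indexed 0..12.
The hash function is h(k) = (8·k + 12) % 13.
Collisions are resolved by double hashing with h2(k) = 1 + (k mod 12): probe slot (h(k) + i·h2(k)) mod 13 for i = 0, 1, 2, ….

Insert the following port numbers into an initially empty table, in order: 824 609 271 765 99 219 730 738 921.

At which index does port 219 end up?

Insert 824: h=0, slot 0 empty → index 0.
Insert 609: h=9, slot 9 empty → index 9.
Insert 271: h=9, h2=8, slot 9 occupied → index 4.
Insert 765: h=9, h2=10, slot 9 occupied → index 6.
Insert 99: h=11, slot 11 empty → index 11.
Insert 219: h=9, h2=4, slots 9,0,4 occupied → index 8.
Insert 730: h=2, slot 2 empty → index 2.
Insert 738: h=1, slot 1 empty → index 1.
Insert 921: h=9, h2=10, slots 9,6 occupied → index 3.
Table: [824, 738, 730, 921, 271, ∅, 765, ∅, 219, 609, ∅, 99, ∅]

8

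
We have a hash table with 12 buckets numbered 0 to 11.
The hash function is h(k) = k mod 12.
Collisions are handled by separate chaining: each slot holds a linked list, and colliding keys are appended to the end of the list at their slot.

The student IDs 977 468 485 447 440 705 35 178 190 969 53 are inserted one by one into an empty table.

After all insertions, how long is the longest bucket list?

Insert 977: h=5, bucket 5 empty → new chain.
Insert 468: h=0, bucket 0 empty → new chain.
Insert 485: h=5, bucket 5 nonempty → append to chain.
Insert 447: h=3, bucket 3 empty → new chain.
Insert 440: h=8, bucket 8 empty → new chain.
Insert 705: h=9, bucket 9 empty → new chain.
Insert 35: h=11, bucket 11 empty → new chain.
Insert 178: h=10, bucket 10 empty → new chain.
Insert 190: h=10, bucket 10 nonempty → append to chain.
Insert 969: h=9, bucket 9 nonempty → append to chain.
Insert 53: h=5, bucket 5 nonempty → append to chain.
Final buckets:
0: 468
1: -
2: -
3: 447
4: -
5: 977 -> 485 -> 53
6: -
7: -
8: 440
9: 705 -> 969
10: 178 -> 190
11: 35

3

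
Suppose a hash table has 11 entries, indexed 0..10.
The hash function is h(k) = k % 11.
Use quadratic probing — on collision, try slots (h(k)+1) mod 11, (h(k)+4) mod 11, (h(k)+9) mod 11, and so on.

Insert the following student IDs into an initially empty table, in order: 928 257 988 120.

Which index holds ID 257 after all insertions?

5

928 hashes to 4; slot 4 is free -> place at 4.
257 hashes to 4; 4 taken -> place at 5.
988 hashes to 9; slot 9 is free -> place at 9.
120 hashes to 10; slot 10 is free -> place at 10.
Table: [∅, ∅, ∅, ∅, 928, 257, ∅, ∅, ∅, 988, 120]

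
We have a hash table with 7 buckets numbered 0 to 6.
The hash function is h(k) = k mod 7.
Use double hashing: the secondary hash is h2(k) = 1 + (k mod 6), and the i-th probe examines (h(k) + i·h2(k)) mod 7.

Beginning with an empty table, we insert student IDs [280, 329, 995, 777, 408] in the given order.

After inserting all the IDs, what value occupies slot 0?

280: h=0 → slot 0
329: h=0, h2=6, probe 0,6 → slot 6
995: h=1 → slot 1
777: h=0, h2=4, probe 0,4 → slot 4
408: h=2 → slot 2
Table: [280, 995, 408, —, 777, —, 329]

280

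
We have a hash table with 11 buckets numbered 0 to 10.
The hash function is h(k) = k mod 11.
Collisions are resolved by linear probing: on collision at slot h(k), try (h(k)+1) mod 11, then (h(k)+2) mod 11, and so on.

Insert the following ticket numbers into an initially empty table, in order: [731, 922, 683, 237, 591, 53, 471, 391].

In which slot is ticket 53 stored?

10

731: h=5 => slot 5
922: h=9 => slot 9
683: h=1 => slot 1
237: h=6 => slot 6
591: h=8 => slot 8
53: h=9, probe 9,10 => slot 10
471: h=9, probe 9,10,0 => slot 0
391: h=6, probe 6,7 => slot 7
Table: [471, 683, -, -, -, 731, 237, 391, 591, 922, 53]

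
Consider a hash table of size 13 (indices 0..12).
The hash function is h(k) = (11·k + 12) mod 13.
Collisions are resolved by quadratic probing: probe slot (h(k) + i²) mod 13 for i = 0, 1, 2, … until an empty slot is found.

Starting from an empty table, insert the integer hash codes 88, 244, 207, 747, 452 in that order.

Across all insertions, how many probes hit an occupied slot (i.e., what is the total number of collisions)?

88: h=5 => slot 5
244: h=5, probe 5,6 => slot 6
207: h=1 => slot 1
747: h=0 => slot 0
452: h=5, probe 5,6,9 => slot 9
Table: [747, 207, —, —, —, 88, 244, —, —, 452, —, —, —]

3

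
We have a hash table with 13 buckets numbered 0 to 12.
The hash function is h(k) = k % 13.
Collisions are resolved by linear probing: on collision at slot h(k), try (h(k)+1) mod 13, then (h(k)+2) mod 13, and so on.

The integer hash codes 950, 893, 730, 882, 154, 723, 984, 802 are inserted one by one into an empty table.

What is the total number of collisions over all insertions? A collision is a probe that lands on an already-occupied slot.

950 hashes to 1; slot 1 is free => place at 1.
893 hashes to 9; slot 9 is free => place at 9.
730 hashes to 2; slot 2 is free => place at 2.
882 hashes to 11; slot 11 is free => place at 11.
154 hashes to 11; 11 taken => place at 12.
723 hashes to 8; slot 8 is free => place at 8.
984 hashes to 9; 9 taken => place at 10.
802 hashes to 9; 9,10,11,12 taken => place at 0.
Table: [802, 950, 730, -, -, -, -, -, 723, 893, 984, 882, 154]

6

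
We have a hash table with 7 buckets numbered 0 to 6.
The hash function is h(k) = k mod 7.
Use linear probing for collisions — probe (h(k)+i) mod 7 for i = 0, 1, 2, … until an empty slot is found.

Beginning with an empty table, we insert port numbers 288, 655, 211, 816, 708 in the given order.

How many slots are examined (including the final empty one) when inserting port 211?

2

288: h=1 => slot 1
655: h=4 => slot 4
211: h=1, probe 1,2 => slot 2
816: h=4, probe 4,5 => slot 5
708: h=1, probe 1,2,3 => slot 3
Table: [—, 288, 211, 708, 655, 816, —]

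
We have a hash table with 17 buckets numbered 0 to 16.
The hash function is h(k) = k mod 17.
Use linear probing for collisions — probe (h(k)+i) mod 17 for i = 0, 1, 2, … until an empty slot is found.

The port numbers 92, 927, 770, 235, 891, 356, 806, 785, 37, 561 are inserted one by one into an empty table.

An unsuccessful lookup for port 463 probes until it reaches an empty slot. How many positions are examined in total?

3

Insert 92: h=7, slot 7 empty → index 7.
Insert 927: h=9, slot 9 empty → index 9.
Insert 770: h=5, slot 5 empty → index 5.
Insert 235: h=14, slot 14 empty → index 14.
Insert 891: h=7, slot 7 occupied → index 8.
Insert 356: h=16, slot 16 empty → index 16.
Insert 806: h=7, slots 7,8,9 occupied → index 10.
Insert 785: h=3, slot 3 empty → index 3.
Insert 37: h=3, slot 3 occupied → index 4.
Insert 561: h=0, slot 0 empty → index 0.
Table: [561, —, —, 785, 37, 770, —, 92, 891, 927, 806, —, —, —, 235, —, 356]
Lookup 463: h=4, probe 4,5,6 → slot 6 empty, not found.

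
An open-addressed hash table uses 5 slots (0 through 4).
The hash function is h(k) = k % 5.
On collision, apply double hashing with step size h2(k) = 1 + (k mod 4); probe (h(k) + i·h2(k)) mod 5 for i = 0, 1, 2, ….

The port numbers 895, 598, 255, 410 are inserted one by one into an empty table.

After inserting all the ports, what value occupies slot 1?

895: h=0 -> slot 0
598: h=3 -> slot 3
255: h=0, h2=4, probe 0,4 -> slot 4
410: h=0, h2=3, probe 0,3,1 -> slot 1
Table: [895, 410, _, 598, 255]

410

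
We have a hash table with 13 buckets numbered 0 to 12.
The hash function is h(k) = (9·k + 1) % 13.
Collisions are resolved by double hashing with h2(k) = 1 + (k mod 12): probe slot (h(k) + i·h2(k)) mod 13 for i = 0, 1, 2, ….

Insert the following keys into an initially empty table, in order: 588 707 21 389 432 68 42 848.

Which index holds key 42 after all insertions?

588 hashes to 2; slot 2 is free => place at 2.
707 hashes to 7; slot 7 is free => place at 7.
21 hashes to 8; slot 8 is free => place at 8.
389 hashes to 5; slot 5 is free => place at 5.
432 hashes to 2, h2=1; 2 taken => place at 3.
68 hashes to 2, h2=9; 2 taken => place at 11.
42 hashes to 2, h2=7; 2 taken => place at 9.
848 hashes to 2, h2=9; 2,11,7,3 taken => place at 12.
Table: [—, —, 588, 432, —, 389, —, 707, 21, 42, —, 68, 848]

9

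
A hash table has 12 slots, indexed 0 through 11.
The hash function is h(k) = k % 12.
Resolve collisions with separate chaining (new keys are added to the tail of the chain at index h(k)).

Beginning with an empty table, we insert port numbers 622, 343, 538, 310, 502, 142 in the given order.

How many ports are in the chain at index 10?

Insert 622: h=10, bucket 10 empty → new chain.
Insert 343: h=7, bucket 7 empty → new chain.
Insert 538: h=10, bucket 10 nonempty → append to chain.
Insert 310: h=10, bucket 10 nonempty → append to chain.
Insert 502: h=10, bucket 10 nonempty → append to chain.
Insert 142: h=10, bucket 10 nonempty → append to chain.
Final buckets:
0: ∅
1: ∅
2: ∅
3: ∅
4: ∅
5: ∅
6: ∅
7: 343
8: ∅
9: ∅
10: 622 -> 538 -> 310 -> 502 -> 142
11: ∅

5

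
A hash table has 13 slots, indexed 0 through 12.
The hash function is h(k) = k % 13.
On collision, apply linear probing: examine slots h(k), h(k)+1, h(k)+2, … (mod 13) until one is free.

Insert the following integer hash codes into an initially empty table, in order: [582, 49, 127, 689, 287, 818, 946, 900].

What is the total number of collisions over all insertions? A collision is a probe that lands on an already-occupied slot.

13

Insert 582: h=10, slot 10 empty → index 10.
Insert 49: h=10, slot 10 occupied → index 11.
Insert 127: h=10, slots 10,11 occupied → index 12.
Insert 689: h=0, slot 0 empty → index 0.
Insert 287: h=1, slot 1 empty → index 1.
Insert 818: h=12, slots 12,0,1 occupied → index 2.
Insert 946: h=10, slots 10,11,12,0,1,2 occupied → index 3.
Insert 900: h=3, slot 3 occupied → index 4.
Table: [689, 287, 818, 946, 900, —, —, —, —, —, 582, 49, 127]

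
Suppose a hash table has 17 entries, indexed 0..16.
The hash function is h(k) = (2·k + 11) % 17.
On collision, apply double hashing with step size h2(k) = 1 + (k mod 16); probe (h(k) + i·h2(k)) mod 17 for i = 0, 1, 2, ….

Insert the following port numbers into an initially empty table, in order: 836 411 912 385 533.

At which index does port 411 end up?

12

836: h=0 → slot 0
411: h=0, h2=12, probe 0,12 → slot 12
912: h=16 → slot 16
385: h=16, h2=2, probe 16,1 → slot 1
533: h=6 → slot 6
Table: [836, 385, ∅, ∅, ∅, ∅, 533, ∅, ∅, ∅, ∅, ∅, 411, ∅, ∅, ∅, 912]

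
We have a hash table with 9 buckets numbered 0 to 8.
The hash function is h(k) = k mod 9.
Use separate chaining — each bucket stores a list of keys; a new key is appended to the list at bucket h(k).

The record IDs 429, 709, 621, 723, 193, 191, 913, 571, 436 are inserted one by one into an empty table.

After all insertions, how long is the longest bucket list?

4

Insert 429: h=6, bucket 6 empty → new chain.
Insert 709: h=7, bucket 7 empty → new chain.
Insert 621: h=0, bucket 0 empty → new chain.
Insert 723: h=3, bucket 3 empty → new chain.
Insert 193: h=4, bucket 4 empty → new chain.
Insert 191: h=2, bucket 2 empty → new chain.
Insert 913: h=4, bucket 4 nonempty → append to chain.
Insert 571: h=4, bucket 4 nonempty → append to chain.
Insert 436: h=4, bucket 4 nonempty → append to chain.
Final buckets:
0: 621
1: -
2: 191
3: 723
4: 193 -> 913 -> 571 -> 436
5: -
6: 429
7: 709
8: -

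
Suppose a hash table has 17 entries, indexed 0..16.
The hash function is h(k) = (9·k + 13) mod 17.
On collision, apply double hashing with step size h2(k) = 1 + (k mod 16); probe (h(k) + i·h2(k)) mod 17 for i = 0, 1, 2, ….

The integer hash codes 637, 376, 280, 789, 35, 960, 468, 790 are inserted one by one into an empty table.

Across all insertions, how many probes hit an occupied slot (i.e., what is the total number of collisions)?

5

637: h=0 -> slot 0
376: h=14 -> slot 14
280: h=0, h2=9, probe 0,9 -> slot 9
789: h=8 -> slot 8
35: h=5 -> slot 5
960: h=0, h2=1, probe 0,1 -> slot 1
468: h=9, h2=5, probe 9,14,2 -> slot 2
790: h=0, h2=7, probe 0,7 -> slot 7
Table: [637, 960, 468, -, -, 35, -, 790, 789, 280, -, -, -, -, 376, -, -]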